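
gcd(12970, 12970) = 12970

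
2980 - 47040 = -44060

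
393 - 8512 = -8119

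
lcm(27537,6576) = 440592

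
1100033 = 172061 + 927972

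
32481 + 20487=52968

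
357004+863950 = 1220954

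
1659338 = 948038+711300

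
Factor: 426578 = 2^1*213289^1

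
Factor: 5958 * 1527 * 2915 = 2^1 * 3^3 * 5^1 * 11^1 * 53^1 * 331^1 * 509^1 = 26520279390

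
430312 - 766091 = -335779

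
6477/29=223 + 10/29 ≈ 223.34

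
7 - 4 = 3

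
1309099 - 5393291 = -4084192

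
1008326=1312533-304207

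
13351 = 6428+6923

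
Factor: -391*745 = -1*5^1*17^1*23^1*149^1 = -291295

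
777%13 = 10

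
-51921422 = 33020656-84942078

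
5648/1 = 5648 = 5648.00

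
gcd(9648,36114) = 6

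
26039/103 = 252 + 83/103 ≈ 252.81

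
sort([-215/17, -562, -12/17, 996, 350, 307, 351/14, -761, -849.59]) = [-849.59, -761, -562, -215/17, -12/17, 351/14, 307, 350, 996]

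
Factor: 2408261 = 23^1*104707^1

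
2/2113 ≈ 0.000947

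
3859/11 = 350 + 9/11 ≈ 350.82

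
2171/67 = 32 + 27/67 ≈ 32.40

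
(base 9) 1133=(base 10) 840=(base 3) 1011010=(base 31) r3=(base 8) 1510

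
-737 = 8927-9664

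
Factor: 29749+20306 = 3^1*5^1*47^1*71^1 = 50055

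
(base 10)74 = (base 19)3h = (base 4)1022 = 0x4a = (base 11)68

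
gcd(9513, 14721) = 21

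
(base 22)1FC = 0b1100111010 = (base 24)1AA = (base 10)826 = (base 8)1472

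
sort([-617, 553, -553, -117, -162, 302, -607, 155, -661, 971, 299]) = [-661, -617, -607, -553, -162, -117, 155, 299, 302, 553, 971]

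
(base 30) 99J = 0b10000011000101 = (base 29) 9S8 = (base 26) CAH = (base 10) 8389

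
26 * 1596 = 41496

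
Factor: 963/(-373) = -1*3^2*107^1*373^(-1)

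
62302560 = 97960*636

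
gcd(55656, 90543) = 3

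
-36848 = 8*(-4606)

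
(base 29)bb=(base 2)101001010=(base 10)330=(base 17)127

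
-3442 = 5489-8931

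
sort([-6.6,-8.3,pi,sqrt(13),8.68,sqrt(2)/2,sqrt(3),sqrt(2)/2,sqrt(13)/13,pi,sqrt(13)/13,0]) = [-8.3,-6.6,0,sqrt(13)/13,sqrt(13)/13,sqrt(2)/2,sqrt(2)/2,sqrt(3),pi,pi,sqrt(13),8.68]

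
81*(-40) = -3240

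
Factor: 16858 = 2^1*8429^1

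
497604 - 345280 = 152324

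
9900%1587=378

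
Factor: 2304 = 2^8*3^2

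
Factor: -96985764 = -1*2^2*3^2*2694049^1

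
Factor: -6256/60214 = -1*2^3*7^(-1)*11^(-1) = -8/77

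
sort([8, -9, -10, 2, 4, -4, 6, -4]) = [-10, -9, -4, -4, 2, 4, 6, 8]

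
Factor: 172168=2^3*21521^1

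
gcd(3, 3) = 3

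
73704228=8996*8193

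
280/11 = 25 + 5/11 ≈ 25.45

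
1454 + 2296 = 3750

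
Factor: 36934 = 2^1*59^1*313^1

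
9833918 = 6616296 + 3217622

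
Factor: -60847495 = -1 * 5^1 * 12169499^1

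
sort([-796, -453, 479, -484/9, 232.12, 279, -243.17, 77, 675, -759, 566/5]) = [-796, -759, -453, -243.17, -484/9, 77, 566/5, 232.12, 279, 479, 675]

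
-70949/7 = -10135 - 4/7 ≈ -10135.57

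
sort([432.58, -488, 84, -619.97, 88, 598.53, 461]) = [-619.97, -488, 84, 88, 432.58, 461, 598.53]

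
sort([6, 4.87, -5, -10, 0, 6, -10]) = [-10, -10, -5, 0, 4.87, 6, 6]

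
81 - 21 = 60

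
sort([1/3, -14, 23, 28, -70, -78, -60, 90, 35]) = [-78, -70, -60, -14, 1/3, 23, 28, 35, 90]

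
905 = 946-41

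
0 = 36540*0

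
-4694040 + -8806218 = -13500258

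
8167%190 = 187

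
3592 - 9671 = -6079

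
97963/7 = 13994 + 5/7 ≈ 13994.71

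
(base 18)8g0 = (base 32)2q0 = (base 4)231000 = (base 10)2880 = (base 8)5500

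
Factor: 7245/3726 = 2^(-1) * 3^(-2) * 5^1 * 7^1 = 35/18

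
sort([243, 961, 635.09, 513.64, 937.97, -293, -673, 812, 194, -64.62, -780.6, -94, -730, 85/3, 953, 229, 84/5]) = [-780.6, -730, -673, -293, -94, -64.62, 84/5, 85/3, 194, 229, 243, 513.64, 635.09, 812, 937.97, 953, 961]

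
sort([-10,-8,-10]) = [-10,-10,-8]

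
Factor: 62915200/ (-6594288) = -1*2^3*3^ (-1)*5^2*37^ (-1)*47^ (-1)*79^ (-1)*19661^1 = -3932200/412143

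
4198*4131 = 17341938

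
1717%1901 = 1717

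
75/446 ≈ 0.168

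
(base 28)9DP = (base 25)BMK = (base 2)1110100010101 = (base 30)885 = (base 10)7445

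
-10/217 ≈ -0.0461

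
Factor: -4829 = -1*11^1*439^1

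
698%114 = 14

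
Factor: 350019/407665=3^2 * 5^(-1) * 38891^1 * 81533^(-1)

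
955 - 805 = 150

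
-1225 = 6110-7335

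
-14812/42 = -1058/3 ≈ -352.67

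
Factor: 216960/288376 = 2^4 * 3^1 * 5^1 * 11^(-1) * 29^(-1) = 240/319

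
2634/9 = 292 + 2/3 ≈ 292.67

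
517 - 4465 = -3948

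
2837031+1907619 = 4744650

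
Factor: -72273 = -1*3^1*24091^1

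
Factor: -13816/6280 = -1 * 5^(-1) * 11^1 = -11/5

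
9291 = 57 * 163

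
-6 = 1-7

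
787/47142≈0.0167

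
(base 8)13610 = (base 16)1788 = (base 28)7j4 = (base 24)ab0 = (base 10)6024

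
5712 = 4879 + 833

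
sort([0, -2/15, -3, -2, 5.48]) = [-3, -2, -2/15, 0, 5.48]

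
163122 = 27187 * 6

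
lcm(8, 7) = 56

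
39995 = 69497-29502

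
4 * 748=2992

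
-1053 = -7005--5952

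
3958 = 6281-2323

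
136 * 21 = 2856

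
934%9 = 7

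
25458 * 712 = 18126096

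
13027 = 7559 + 5468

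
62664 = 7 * 8952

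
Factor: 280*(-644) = -1*2^5*5^1*7^2*23^1 = -180320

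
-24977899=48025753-73003652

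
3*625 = 1875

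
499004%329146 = 169858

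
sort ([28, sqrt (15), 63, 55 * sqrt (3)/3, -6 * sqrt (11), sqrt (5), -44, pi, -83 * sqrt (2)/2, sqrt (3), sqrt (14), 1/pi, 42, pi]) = [-83 * sqrt (2)/2, -44, -6 * sqrt (11), 1/pi, sqrt (3), sqrt (5), pi, pi, sqrt (14), sqrt (15), 28, 55 * sqrt (3)/3, 42, 63]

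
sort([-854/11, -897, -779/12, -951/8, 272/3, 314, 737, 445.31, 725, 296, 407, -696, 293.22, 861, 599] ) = [-897, -696, -951/8, -854/11, -779/12, 272/3, 293.22, 296, 314, 407, 445.31, 599, 725, 737, 861] 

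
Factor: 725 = 5^2 * 29^1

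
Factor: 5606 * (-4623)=-1 * 2^1 * 3^1 * 23^1 * 67^1 * 2803^1=-25916538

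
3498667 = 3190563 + 308104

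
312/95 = 3 + 27/95 ≈ 3.28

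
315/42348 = 105/14116 ≈ 0.00744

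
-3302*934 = -3084068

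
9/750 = 3/250 = 0.012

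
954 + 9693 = 10647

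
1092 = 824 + 268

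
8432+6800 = 15232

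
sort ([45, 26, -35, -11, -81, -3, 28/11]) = [-81, -35, -11, -3, 28/11, 26, 45]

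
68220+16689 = 84909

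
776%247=35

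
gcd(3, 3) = 3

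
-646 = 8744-9390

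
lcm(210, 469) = 14070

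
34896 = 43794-8898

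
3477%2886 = 591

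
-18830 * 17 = -320110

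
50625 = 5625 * 9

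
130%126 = 4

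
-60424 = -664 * 91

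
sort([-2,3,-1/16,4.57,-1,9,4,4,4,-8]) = [-8,-2,-1,-1/16,3,4,4,4,4.57,9]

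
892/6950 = 446/3475 ≈ 0.128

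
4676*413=1931188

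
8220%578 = 128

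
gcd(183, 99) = 3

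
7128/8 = 891 = 891.00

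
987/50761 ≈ 0.0194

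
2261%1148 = 1113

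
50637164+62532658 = 113169822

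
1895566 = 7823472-5927906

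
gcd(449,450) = 1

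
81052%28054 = 24944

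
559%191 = 177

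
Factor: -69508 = -1 * 2^2 * 17377^1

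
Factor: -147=-1*3^1*7^2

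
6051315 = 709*8535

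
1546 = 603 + 943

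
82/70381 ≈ 0.00117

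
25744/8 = 3218 = 3218.00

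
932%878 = 54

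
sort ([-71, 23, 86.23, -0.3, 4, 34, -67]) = [-71, -67, -0.3, 4, 23, 34, 86.23]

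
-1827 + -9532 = -11359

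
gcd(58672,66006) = 7334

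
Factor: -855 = -1*3^2*5^1*19^1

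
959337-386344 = 572993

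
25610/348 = 73 + 103/174 ≈ 73.59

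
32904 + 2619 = 35523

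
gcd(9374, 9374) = 9374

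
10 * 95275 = 952750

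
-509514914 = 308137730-817652644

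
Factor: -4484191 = -1*4484191^1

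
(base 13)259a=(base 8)12366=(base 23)a37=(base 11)4039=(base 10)5366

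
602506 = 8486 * 71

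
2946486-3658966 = -712480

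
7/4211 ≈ 0.00166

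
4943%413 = 400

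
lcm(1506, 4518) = 4518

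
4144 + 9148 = 13292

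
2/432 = 1/216 ≈ 0.00463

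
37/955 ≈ 0.0387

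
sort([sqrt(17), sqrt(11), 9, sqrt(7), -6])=[-6, sqrt(7), sqrt(11), sqrt(17), 9]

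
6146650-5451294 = 695356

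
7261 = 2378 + 4883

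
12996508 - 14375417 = -1378909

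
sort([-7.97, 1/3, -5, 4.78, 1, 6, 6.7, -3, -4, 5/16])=[-7.97, -5, -4, -3, 5/16, 1/3, 1, 4.78, 6, 6.7]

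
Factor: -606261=-1 * 3^1 * 202087^1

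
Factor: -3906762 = -1*2^1*3^1*651127^1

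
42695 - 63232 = -20537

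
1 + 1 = 2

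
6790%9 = 4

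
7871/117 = 67 + 32/117≈67.27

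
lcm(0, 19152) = 0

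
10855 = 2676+8179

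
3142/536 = 1571/268 ≈ 5.86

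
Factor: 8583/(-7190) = -1*2^(-1)*3^1*5^(-1)*719^(-1)*2861^1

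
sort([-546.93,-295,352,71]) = [-546.93,-295,71,352]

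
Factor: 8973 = 3^2*997^1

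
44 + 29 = 73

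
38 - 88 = -50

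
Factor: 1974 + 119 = 7^1 * 13^1 * 23^1 = 2093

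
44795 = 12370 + 32425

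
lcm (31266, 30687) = 1657098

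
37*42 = 1554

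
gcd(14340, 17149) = 1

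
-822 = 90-912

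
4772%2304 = 164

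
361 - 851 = -490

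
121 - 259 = -138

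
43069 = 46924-3855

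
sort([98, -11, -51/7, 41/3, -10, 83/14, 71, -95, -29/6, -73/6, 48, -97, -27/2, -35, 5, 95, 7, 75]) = [-97, -95, -35, -27/2, -73/6, -11, -10, -51/7, -29/6, 5, 83/14, 7, 41/3, 48, 71, 75, 95, 98]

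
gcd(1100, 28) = 4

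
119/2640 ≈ 0.0451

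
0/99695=0=0.00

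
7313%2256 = 545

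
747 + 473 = 1220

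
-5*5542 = -27710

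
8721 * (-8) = -69768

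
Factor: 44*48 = 2^6*3^1*11^1 = 2112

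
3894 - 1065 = 2829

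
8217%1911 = 573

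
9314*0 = 0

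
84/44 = 21/11 ≈ 1.91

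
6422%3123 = 176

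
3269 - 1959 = 1310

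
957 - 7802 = -6845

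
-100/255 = -20/51 ≈ -0.392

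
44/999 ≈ 0.0440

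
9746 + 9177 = 18923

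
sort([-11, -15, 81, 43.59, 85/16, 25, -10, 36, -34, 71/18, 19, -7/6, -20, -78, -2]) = [-78, -34, -20, -15, -11, -10, -2, -7/6, 71/18, 85/16, 19, 25, 36, 43.59, 81]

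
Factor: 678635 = 5^1*135727^1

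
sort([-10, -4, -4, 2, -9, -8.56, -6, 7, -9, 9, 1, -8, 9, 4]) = [-10, -9, -9, -8.56, -8, -6, -4, -4, 1, 2, 4, 7, 9, 9]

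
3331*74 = 246494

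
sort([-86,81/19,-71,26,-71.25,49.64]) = [-86,-71.25,-71,81/19,26,49.64]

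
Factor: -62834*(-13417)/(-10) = -1*5^(-1)*89^1*353^1*13417^1 = -421521889/5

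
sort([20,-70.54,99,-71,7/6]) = [-71,-70.54,7/6,20,99]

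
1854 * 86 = 159444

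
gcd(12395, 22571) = 1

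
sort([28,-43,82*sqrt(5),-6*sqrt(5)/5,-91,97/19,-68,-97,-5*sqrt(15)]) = [-97,-91,-68,-43,-5*sqrt(15),-6*sqrt(5)/5,97/19,28,82*sqrt(5)]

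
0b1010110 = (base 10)86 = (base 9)105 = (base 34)2i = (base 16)56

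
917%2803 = 917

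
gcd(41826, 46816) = 2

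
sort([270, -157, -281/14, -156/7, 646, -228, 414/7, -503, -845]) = [-845, -503, -228, -157, -156/7, -281/14, 414/7, 270, 646]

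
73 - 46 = 27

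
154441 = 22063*7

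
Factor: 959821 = 883^1 * 1087^1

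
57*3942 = 224694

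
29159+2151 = 31310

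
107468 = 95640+11828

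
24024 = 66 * 364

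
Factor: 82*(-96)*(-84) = 2^8*3^2*7^1*41^1 = 661248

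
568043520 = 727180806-159137286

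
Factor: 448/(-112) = -1*2^2 = -4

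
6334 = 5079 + 1255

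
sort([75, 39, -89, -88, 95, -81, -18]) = [-89, -88, -81, -18, 39, 75, 95]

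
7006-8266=-1260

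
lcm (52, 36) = 468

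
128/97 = 1 + 31/97 ≈ 1.32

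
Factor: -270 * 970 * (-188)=2^4 * 3^3 * 5^2 * 47^1 * 97^1=49237200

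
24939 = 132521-107582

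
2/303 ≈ 0.00660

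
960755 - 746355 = 214400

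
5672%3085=2587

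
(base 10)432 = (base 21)kc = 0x1b0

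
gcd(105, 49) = 7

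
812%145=87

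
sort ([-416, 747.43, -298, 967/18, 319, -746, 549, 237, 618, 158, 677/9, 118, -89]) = [-746, -416, -298, -89, 967/18, 677/9, 118, 158, 237, 319, 549, 618, 747.43]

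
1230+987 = 2217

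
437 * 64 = 27968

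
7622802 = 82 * 92961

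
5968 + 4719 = 10687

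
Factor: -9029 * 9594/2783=-1 * 2^1 * 3^2 * 11^(-2) * 13^1 * 23^(-1) * 41^1 * 9029^1=-86624226/2783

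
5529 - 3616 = 1913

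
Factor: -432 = -1 * 2^4 * 3^3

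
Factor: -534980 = -1*2^2*5^1*23^1*1163^1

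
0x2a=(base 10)42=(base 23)1j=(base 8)52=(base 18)26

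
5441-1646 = 3795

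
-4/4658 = -2/2329 ≈ -0.000859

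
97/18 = 5 + 7/18 ≈ 5.39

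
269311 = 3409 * 79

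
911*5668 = 5163548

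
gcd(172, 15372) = 4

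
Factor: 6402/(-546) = -1 * 7^(-1) * 11^1 * 13^(-1) * 97^1 = -1067/91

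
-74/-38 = 1 + 18/19 ≈ 1.95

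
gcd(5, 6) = 1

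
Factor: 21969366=2^1*3^1*3661561^1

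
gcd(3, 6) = 3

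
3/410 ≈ 0.00732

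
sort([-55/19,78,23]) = [-55/19,23,78]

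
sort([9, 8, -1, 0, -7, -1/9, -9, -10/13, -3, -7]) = [-9, -7, -7, -3, -1, -10/13, -1/9, 0, 8, 9]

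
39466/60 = 657+23/30 ≈ 657.77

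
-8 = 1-9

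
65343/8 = 8167 + 7/8 ≈ 8167.88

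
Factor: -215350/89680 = -1*2^(-3)*5^1*19^(-1)*73^1 = -365/152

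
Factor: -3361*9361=-1*11^1*23^1*37^1*3361^1=-31462321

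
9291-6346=2945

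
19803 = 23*861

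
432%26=16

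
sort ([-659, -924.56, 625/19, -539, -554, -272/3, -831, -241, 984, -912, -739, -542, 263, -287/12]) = [-924.56, -912, -831, -739, -659, -554, -542, -539, -241, -272/3, -287/12, 625/19, 263, 984]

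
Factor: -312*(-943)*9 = 2^3*3^3*13^1*23^1*41^1 = 2647944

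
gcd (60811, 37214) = 1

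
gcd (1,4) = 1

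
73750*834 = 61507500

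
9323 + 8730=18053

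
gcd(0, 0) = 0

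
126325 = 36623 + 89702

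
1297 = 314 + 983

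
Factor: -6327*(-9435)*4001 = 3^3*5^1*17^1*19^1*37^2*4001^1 = 238840675245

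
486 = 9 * 54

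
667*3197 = 2132399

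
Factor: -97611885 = -1*3^5*5^1*7^1*23^1*499^1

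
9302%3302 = 2698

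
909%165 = 84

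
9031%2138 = 479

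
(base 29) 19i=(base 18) 384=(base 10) 1120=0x460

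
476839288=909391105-432551817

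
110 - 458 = -348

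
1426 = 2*713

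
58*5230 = 303340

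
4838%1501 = 335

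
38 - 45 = -7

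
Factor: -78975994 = -1*2^1*83^1*475759^1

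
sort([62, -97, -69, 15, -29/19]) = [-97, -69, -29/19, 15, 62]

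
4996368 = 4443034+553334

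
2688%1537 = 1151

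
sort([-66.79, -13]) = [-66.79, -13]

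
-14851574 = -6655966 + -8195608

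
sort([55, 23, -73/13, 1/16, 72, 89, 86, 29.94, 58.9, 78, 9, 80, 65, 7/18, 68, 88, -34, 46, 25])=[-34, -73/13, 1/16, 7/18, 9, 23, 25, 29.94, 46, 55, 58.9, 65, 68, 72, 78, 80, 86, 88, 89]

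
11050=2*5525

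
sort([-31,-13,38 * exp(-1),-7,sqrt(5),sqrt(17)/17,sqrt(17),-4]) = [-31,-13,-7,-4,sqrt(17)/17,sqrt(5),sqrt(17),38 * exp(-1)]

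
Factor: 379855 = 5^1*7^1*10853^1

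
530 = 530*1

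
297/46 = 6 + 21/46 ≈ 6.46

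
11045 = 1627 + 9418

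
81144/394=205+187/197 ≈ 205.95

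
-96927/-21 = 4615 + 4/7 ≈ 4615.57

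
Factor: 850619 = 7^1*11^1*11047^1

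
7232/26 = 3616/13 ≈ 278.15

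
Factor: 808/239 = 2^3 * 101^1 * 239^(-1)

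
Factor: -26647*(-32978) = 2^1*11^1*1499^1*26647^1 = 878764766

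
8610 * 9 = 77490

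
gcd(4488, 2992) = 1496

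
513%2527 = 513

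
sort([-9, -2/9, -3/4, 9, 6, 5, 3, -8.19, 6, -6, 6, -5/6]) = [-9, -8.19, -6, -5/6, -3/4, -2/9, 3, 5, 6, 6, 6, 9]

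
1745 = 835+910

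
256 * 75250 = 19264000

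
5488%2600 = 288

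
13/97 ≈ 0.134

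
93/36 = 2 + 7/12 ≈ 2.58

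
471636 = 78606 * 6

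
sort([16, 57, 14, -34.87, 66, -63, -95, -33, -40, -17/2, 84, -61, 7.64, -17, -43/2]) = [-95, -63, -61, -40, -34.87, -33, -43/2, -17, -17/2, 7.64, 14, 16, 57, 66, 84]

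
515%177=161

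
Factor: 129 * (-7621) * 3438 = -1 * 2^1 * 3^3 * 43^1 * 191^1 * 7621^1 = -3379928742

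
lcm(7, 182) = 182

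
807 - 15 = 792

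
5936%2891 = 154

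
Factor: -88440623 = -1 * 53^1 * 97^1 * 17203^1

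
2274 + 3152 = 5426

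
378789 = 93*4073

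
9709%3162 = 223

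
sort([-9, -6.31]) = [-9, -6.31]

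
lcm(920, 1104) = 5520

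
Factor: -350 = -1 * 2^1 * 5^2 * 7^1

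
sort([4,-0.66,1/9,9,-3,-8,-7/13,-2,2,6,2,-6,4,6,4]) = [-8,-6,-3,-2,-0.66,-7/13,1/9,2,2,4,4,4,6,6,9]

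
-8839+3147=-5692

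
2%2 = 0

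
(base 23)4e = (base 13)82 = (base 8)152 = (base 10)106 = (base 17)64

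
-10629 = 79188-89817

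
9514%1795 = 539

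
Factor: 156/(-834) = -1 * 2^1 * 13^1 * 139^(-1) = -26/139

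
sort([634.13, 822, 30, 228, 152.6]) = [30, 152.6, 228, 634.13, 822]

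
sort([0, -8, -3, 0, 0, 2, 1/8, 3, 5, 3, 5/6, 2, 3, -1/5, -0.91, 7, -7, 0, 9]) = [-8, -7, -3, -0.91, -1/5, 0, 0, 0, 0, 1/8, 5/6, 2, 2, 3, 3, 3, 5, 7, 9]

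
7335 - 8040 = -705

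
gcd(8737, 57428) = 1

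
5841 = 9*649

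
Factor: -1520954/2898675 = -1 * 2^1 * 3^(-2) * 5^(-2) * 13^(-1) * 991^(-1) * 760477^1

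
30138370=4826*6245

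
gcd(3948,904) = 4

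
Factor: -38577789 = -1*3^4*173^1*2753^1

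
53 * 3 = 159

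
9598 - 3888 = 5710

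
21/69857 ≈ 0.000301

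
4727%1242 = 1001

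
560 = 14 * 40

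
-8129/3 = -2709 - 2/3 ≈ -2709.67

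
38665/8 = 4833 + 1/8 ≈ 4833.13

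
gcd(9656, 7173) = 1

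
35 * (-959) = -33565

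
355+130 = 485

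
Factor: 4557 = 3^1*7^2*31^1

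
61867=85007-23140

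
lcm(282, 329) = 1974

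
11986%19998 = 11986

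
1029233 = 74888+954345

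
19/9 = 2 + 1/9 ≈ 2.11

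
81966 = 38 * 2157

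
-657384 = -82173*8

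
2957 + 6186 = 9143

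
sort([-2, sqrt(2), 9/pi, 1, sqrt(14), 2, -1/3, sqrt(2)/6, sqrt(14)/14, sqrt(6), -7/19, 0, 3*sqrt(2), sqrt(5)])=[-2, -7/19, -1/3, 0, sqrt(2)/6, sqrt(14)/14, 1, sqrt(2), 2, sqrt(5), sqrt(6), 9/pi, sqrt(14), 3*sqrt(2)]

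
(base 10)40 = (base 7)55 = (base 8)50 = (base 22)1i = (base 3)1111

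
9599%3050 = 449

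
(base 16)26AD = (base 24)H4D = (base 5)304101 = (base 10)9901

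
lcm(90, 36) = 180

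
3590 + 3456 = 7046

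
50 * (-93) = -4650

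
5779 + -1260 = 4519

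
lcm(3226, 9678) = 9678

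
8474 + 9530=18004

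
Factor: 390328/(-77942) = -1*2^2*97^1*503^1*38971^(-1) = -195164/38971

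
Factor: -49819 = -1*7^1*11^1*647^1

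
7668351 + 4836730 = 12505081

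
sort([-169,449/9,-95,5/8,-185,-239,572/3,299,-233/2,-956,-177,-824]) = [-956,-824,-239,-185,-177,-169,-233/2,-95,5/8,449/9,572/3,299]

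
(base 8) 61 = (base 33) 1g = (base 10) 49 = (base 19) 2b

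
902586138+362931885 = 1265518023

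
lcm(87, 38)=3306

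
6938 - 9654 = -2716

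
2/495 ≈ 0.00404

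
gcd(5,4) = 1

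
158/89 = 1+69/89 ≈ 1.78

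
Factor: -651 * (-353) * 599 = 3^1 * 7^1 * 31^1 * 353^1 * 599^1 = 137651997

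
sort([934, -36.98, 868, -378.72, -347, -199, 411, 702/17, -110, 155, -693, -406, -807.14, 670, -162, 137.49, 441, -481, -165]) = [-807.14, -693, -481, -406, -378.72, -347, -199, -165, -162, -110, -36.98, 702/17, 137.49, 155, 411, 441, 670, 868, 934]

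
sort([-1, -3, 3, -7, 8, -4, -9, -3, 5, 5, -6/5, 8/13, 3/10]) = [-9, -7, -4, -3, -3, -6/5, -1, 3/10, 8/13, 3, 5, 5, 8]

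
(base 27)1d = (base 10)40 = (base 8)50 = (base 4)220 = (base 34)16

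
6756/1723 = 3 + 1587/1723 ≈ 3.92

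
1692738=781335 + 911403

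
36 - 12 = 24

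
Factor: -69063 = -1*3^1*23021^1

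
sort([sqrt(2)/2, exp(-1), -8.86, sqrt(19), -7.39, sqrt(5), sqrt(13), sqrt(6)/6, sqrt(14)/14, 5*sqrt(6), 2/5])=[-8.86, -7.39, sqrt(14)/14, exp(-1), 2/5, sqrt(6)/6, sqrt(2)/2, sqrt(5), sqrt(13), sqrt(19), 5*sqrt(6)]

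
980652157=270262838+710389319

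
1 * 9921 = 9921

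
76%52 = 24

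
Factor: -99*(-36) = 2^2*3^4*11^1 = 3564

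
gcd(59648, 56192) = 128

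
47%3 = 2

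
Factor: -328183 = -1 * 307^1 * 1069^1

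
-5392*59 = -318128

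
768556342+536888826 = 1305445168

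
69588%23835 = 21918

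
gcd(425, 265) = 5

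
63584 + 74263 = 137847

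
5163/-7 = -737 - 4/7≈-737.57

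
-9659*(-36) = 347724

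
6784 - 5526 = 1258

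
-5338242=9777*(-546)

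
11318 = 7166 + 4152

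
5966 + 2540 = 8506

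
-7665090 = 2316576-9981666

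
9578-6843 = 2735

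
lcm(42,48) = 336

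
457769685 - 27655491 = 430114194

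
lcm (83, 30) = 2490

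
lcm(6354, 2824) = 25416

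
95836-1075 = 94761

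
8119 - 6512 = 1607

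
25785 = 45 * 573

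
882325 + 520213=1402538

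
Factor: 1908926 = 2^1*307^1*3109^1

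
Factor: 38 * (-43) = -1 * 2^1 * 19^1 * 43^1 = -1634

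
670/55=134/11 ≈ 12.18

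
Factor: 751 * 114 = 2^1 * 3^1 * 19^1 * 751^1 = 85614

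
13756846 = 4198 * 3277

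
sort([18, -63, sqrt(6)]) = [-63, sqrt(6), 18]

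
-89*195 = -17355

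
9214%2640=1294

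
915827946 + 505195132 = 1421023078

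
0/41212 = 0 = 0.00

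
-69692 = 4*(-17423)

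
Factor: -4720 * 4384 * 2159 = -1 * 2^9 * 5^1 * 17^1 * 59^1 * 127^1 * 137^1 = -44675064320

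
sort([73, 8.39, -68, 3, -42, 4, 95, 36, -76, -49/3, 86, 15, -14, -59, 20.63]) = [-76, -68, -59, -42, -49/3, -14, 3, 4, 8.39, 15, 20.63, 36, 73, 86, 95]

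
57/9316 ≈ 0.00612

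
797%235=92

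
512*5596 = 2865152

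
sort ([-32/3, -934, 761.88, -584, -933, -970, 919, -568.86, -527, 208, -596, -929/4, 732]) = [-970, -934, -933, -596, -584, -568.86, -527, -929/4, -32/3, 208, 732, 761.88, 919]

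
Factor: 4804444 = 2^2*1201111^1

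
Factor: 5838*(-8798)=-1*2^2*3^1*7^1*53^1*83^1*139^1=-51362724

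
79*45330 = 3581070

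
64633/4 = 16158+1/4 = 16158.25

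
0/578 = 0 = 0.00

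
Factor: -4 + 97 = 3^1*31^1 = 93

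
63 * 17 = 1071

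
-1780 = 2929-4709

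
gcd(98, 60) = 2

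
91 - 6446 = -6355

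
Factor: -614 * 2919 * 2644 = -1 * 2^3 * 3^1 * 7^1 * 139^1 * 307^1 * 661^1 = -4738751304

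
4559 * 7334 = 33435706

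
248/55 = 4 + 28/55 ≈ 4.51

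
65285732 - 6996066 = 58289666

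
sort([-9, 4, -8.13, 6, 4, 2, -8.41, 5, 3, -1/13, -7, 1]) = [-9, -8.41, -8.13, -7, -1/13, 1, 2, 3, 4, 4, 5, 6]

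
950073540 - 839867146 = 110206394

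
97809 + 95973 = 193782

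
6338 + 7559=13897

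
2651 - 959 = 1692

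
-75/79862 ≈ -0.000939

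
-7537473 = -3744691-3792782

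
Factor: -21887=-1*43^1*509^1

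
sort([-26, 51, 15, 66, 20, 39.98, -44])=[-44, -26, 15, 20, 39.98, 51, 66]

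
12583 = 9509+3074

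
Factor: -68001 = -1*3^1*19^1*1193^1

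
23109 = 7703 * 3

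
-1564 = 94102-95666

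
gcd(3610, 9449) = 1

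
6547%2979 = 589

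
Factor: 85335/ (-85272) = -1 * 2^ (-3) * 5^1 * 11^ (-1) * 17^ (-1) * 19^ (-1) * 5689^1 = -28445/28424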